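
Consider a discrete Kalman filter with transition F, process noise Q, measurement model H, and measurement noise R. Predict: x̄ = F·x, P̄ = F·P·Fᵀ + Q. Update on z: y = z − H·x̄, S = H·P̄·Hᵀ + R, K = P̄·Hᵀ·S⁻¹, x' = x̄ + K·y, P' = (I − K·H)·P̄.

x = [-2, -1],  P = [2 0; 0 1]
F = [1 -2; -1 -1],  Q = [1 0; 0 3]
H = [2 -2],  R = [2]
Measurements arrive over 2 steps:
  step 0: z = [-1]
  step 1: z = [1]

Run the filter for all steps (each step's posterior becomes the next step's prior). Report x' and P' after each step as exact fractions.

step 0: x̄ = F·x = [0, 3]
step 0: P̄ = F·P·Fᵀ + Q = [7 0; 0 6]
step 0: y = z − H·x̄ = [5]
step 0: S = H·P̄·Hᵀ + R = [54]
step 0: K = P̄·Hᵀ·S⁻¹ = [7/27; -2/9]
step 0: x' = x̄ + K·y = [35/27, 17/9]
step 0: P' = (I − K·H)·P̄ = [91/27 28/9; 28/9 10/3]
step 1: x̄ = F·x = [-67/27, -86/27]
step 1: P̄ = F·P·Fᵀ + Q = [142/27 173/27; 173/27 430/27]
step 1: y = z − H·x̄ = [-11/27]
step 1: S = H·P̄·Hᵀ + R = [958/27]
step 1: K = P̄·Hᵀ·S⁻¹ = [-31/479; -257/479]
step 1: x' = x̄ + K·y = [-1176/479, -1421/479]
step 1: P' = (I − K·H)·P̄ = [2448/479 2479/479; 2479/479 2736/479]

step 0: x' = [35/27, 17/9], P' = [91/27 28/9; 28/9 10/3]
step 1: x' = [-1176/479, -1421/479], P' = [2448/479 2479/479; 2479/479 2736/479]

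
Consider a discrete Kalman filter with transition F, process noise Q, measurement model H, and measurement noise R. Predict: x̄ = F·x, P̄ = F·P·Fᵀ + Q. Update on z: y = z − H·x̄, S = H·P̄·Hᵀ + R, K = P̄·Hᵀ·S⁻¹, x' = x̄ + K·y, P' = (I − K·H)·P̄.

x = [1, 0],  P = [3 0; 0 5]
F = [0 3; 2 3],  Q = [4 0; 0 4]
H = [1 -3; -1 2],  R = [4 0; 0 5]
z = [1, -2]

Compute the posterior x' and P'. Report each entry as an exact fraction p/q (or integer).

x' = [-69/1538, -745/1538]
P' = [14946/769 5768/769; 5768/769 2474/769]

x̄ = F·x = [0, 2]
P̄ = F·P·Fᵀ + Q = [49 45; 45 61]
y = z − H·x̄ = [7, -6]
S = H·P̄·Hᵀ + R = [332 -190; -190 118]
K = P̄·Hᵀ·S⁻¹ = [-1179/1538 -682/769; -827/1538 -164/769]
x' = x̄ + K·y = [-69/1538, -745/1538]
P' = (I − K·H)·P̄ = [14946/769 5768/769; 5768/769 2474/769]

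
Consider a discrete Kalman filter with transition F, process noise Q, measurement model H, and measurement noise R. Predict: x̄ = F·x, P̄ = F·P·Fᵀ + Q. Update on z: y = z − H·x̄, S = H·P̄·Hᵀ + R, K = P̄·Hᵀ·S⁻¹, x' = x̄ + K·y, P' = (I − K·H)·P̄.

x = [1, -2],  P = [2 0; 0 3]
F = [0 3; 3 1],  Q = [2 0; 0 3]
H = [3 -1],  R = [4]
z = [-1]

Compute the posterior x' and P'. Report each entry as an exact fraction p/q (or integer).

x' = [-6/235, 289/235]
P' = [731/235 1881/235; 1881/235 5631/235]

x̄ = F·x = [-6, 1]
P̄ = F·P·Fᵀ + Q = [29 9; 9 24]
y = z − H·x̄ = [18]
S = H·P̄·Hᵀ + R = [235]
K = P̄·Hᵀ·S⁻¹ = [78/235; 3/235]
x' = x̄ + K·y = [-6/235, 289/235]
P' = (I − K·H)·P̄ = [731/235 1881/235; 1881/235 5631/235]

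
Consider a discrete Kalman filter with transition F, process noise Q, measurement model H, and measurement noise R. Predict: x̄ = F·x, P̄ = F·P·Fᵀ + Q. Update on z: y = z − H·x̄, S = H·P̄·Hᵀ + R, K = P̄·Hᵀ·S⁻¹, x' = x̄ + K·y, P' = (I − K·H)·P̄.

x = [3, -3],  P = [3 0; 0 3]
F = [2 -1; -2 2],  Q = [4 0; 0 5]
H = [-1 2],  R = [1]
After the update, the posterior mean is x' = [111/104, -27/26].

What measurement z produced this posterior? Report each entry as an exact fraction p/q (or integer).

x̄ = F·x = [9, -12]
P̄ = F·P·Fᵀ + Q = [19 -18; -18 29]
S = H·P̄·Hᵀ + R = [208]
K = P̄·Hᵀ·S⁻¹ = [-55/208; 19/52]
x' − x̄ = [-825/104, 285/26] = K·y
y = (KᵀK)⁻¹·Kᵀ·(x' − x̄) = [30]
z = y + H·x̄ = [30] + [-33] = [-3]

z = [-3]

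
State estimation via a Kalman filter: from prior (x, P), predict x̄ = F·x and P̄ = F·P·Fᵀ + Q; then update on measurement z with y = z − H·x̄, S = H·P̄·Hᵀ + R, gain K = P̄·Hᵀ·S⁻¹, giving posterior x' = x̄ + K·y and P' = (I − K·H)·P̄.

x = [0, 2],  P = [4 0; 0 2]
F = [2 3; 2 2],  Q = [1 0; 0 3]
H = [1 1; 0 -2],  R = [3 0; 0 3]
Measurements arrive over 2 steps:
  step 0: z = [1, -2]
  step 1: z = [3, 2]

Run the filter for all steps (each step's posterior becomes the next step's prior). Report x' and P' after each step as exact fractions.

step 0: x' = [1413/1331, 85/121], P' = [2730/1331 -21/121; -21/121 6/11]
step 1: x' = [170127/71177, -23634/71177], P' = [125698/71177 -8971/71177; -8971/71177 37906/71177]

step 0: x̄ = F·x = [6, 4]
step 0: P̄ = F·P·Fᵀ + Q = [35 28; 28 27]
step 0: y = z − H·x̄ = [-9, 6]
step 0: S = H·P̄·Hᵀ + R = [121 -110; -110 111]
step 0: K = P̄·Hᵀ·S⁻¹ = [833/1331 14/121; 15/121 -4/11]
step 0: x' = x̄ + K·y = [1413/1331, 85/121]
step 0: P' = (I − K·H)·P̄ = [2730/1331 -21/121; -21/121 6/11]
step 1: x̄ = F·x = [5631/1331, 4696/1331]
step 1: P̄ = F·P·Fᵀ + Q = [16013/1331 12966/1331; 12966/1331 15969/1331]
step 1: y = z − H·x̄ = [-6334/1331, 12054/1331]
step 1: S = H·P̄·Hᵀ + R = [61907/1331 -57870/1331; -57870/1331 67869/1331]
step 1: K = P̄·Hᵀ·S⁻¹ = [38909/71177 17942/213531; 9645/71177 -75812/213531]
step 1: x' = x̄ + K·y = [170127/71177, -23634/71177]
step 1: P' = (I − K·H)·P̄ = [125698/71177 -8971/71177; -8971/71177 37906/71177]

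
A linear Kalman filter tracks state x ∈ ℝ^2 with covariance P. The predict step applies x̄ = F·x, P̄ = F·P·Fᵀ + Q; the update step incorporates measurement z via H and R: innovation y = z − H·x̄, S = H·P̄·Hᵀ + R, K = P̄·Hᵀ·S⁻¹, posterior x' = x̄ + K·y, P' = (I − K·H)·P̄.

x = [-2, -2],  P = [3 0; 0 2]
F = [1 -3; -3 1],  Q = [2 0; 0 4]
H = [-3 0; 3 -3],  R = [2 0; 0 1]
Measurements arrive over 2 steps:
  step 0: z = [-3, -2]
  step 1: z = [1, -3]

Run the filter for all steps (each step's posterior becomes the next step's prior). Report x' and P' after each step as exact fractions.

step 0: x̄ = F·x = [4, 4]
step 0: P̄ = F·P·Fᵀ + Q = [23 -15; -15 33]
step 0: y = z − H·x̄ = [9, -2]
step 0: S = H·P̄·Hᵀ + R = [209 -342; -342 775]
step 0: K = P̄·Hᵀ·S⁻¹ = [-14487/45011 12/2369; -14373/45011 -774/2369]
step 0: x' = x̄ + K·y = [49205/45011, 80099/45011]
step 0: P' = (I − K·H)·P̄ = [9658/45011 9582/45011; 9582/45011 14484/45011]
step 1: x̄ = F·x = [-191092/45011, -67516/45011]
step 1: P̄ = F·P·Fᵀ + Q = [172544/45011 23394/45011; 23394/45011 223958/45011]
step 1: y = z − H·x̄ = [-528265/45011, 12405/2369]
step 1: S = H·P̄·Hᵀ + R = [1642918/45011 -70650/2369; -70650/2369 168023/2369]
step 1: K = P̄·Hᵀ·S⁻¹ = [-11684622/38246303 447450/38246303; -11460897/38246303 -12027498/38246303]
step 1: x' = x̄ + K·y = [-22894936/38246303, 14159477/38246303]
step 1: P' = (I − K·H)·P̄ = [7789748/38246303 7640598/38246303; 7640598/38246303 11649764/38246303]

step 0: x' = [49205/45011, 80099/45011], P' = [9658/45011 9582/45011; 9582/45011 14484/45011]
step 1: x' = [-22894936/38246303, 14159477/38246303], P' = [7789748/38246303 7640598/38246303; 7640598/38246303 11649764/38246303]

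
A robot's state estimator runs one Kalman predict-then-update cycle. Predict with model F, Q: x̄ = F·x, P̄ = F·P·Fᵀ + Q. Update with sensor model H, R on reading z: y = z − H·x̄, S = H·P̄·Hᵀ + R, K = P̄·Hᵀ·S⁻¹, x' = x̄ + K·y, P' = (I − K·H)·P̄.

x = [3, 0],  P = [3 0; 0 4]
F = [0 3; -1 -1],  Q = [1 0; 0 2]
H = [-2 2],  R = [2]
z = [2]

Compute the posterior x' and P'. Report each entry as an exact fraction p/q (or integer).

x' = [-392/141, -85/47]
P' = [415/141 122/47; 122/47 129/47]

x̄ = F·x = [0, -3]
P̄ = F·P·Fᵀ + Q = [37 -12; -12 9]
y = z − H·x̄ = [8]
S = H·P̄·Hᵀ + R = [282]
K = P̄·Hᵀ·S⁻¹ = [-49/141; 7/47]
x' = x̄ + K·y = [-392/141, -85/47]
P' = (I − K·H)·P̄ = [415/141 122/47; 122/47 129/47]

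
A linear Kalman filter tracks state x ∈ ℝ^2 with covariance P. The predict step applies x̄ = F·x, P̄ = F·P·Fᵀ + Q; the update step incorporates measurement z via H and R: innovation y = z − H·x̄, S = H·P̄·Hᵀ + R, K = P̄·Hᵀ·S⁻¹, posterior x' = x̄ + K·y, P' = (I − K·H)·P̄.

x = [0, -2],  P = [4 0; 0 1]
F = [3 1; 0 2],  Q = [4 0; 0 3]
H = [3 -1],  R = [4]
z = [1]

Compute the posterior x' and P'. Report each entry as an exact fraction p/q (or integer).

x̄ = F·x = [-2, -4]
P̄ = F·P·Fᵀ + Q = [41 2; 2 7]
y = z − H·x̄ = [3]
S = H·P̄·Hᵀ + R = [368]
K = P̄·Hᵀ·S⁻¹ = [121/368; -1/368]
x' = x̄ + K·y = [-373/368, -1475/368]
P' = (I − K·H)·P̄ = [447/368 857/368; 857/368 2575/368]

x' = [-373/368, -1475/368]
P' = [447/368 857/368; 857/368 2575/368]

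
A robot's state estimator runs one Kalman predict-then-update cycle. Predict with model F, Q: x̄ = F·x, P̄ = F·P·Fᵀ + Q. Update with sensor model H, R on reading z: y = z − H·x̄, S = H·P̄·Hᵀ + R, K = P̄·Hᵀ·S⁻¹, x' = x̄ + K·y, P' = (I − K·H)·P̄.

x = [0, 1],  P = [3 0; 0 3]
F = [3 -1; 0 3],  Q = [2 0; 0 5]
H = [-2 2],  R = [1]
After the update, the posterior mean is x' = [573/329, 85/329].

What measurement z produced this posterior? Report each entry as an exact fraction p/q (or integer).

z = [-3]

x̄ = F·x = [-1, 3]
P̄ = F·P·Fᵀ + Q = [32 -9; -9 32]
S = H·P̄·Hᵀ + R = [329]
K = P̄·Hᵀ·S⁻¹ = [-82/329; 82/329]
x' − x̄ = [902/329, -902/329] = K·y
y = (KᵀK)⁻¹·Kᵀ·(x' − x̄) = [-11]
z = y + H·x̄ = [-11] + [8] = [-3]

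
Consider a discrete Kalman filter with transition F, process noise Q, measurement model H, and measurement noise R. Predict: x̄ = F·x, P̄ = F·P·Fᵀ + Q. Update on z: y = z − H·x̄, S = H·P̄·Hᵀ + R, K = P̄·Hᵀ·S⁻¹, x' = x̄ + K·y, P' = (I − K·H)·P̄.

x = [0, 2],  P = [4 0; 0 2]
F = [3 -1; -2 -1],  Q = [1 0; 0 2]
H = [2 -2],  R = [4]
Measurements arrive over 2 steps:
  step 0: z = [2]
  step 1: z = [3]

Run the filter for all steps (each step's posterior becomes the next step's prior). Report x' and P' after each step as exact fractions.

step 0: x' = [-147/104, -125/52], P' = [335/104 137/52; 137/52 79/26]
step 1: x' = [32119/17582, 3764/8791], P' = [15525/8791 11766/8791; 11766/8791 16694/8791]

step 0: x̄ = F·x = [-2, -2]
step 0: P̄ = F·P·Fᵀ + Q = [39 -22; -22 20]
step 0: y = z − H·x̄ = [2]
step 0: S = H·P̄·Hᵀ + R = [416]
step 0: K = P̄·Hᵀ·S⁻¹ = [61/208; -21/104]
step 0: x' = x̄ + K·y = [-147/104, -125/52]
step 0: P' = (I − K·H)·P̄ = [335/104 137/52; 137/52 79/26]
step 1: x̄ = F·x = [-191/104, 68/13]
step 1: P̄ = F·P·Fᵀ + Q = [1791/104 -246/13; -246/13 370/13]
step 1: y = z − H·x̄ = [891/52]
step 1: S = H·P̄·Hᵀ + R = [8791/26]
step 1: K = P̄·Hᵀ·S⁻¹ = [3759/17582; -2464/8791]
step 1: x' = x̄ + K·y = [32119/17582, 3764/8791]
step 1: P' = (I − K·H)·P̄ = [15525/8791 11766/8791; 11766/8791 16694/8791]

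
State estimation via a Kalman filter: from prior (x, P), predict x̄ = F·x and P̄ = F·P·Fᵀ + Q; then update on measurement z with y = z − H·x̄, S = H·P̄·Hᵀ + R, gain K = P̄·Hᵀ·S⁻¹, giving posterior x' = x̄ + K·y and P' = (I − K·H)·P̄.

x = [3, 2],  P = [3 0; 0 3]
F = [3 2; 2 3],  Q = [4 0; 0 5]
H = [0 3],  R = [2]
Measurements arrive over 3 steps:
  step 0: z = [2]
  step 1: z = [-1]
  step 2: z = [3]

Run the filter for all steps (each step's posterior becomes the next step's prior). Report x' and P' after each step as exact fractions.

step 0: x̄ = F·x = [13, 12]
step 0: P̄ = F·P·Fᵀ + Q = [43 36; 36 44]
step 0: y = z − H·x̄ = [-34]
step 0: S = H·P̄·Hᵀ + R = [398]
step 0: K = P̄·Hᵀ·S⁻¹ = [54/199; 66/199]
step 0: x' = x̄ + K·y = [751/199, 144/199]
step 0: P' = (I − K·H)·P̄ = [2725/199 36/199; 36/199 44/199]
step 1: x̄ = F·x = [2541/199, 1934/199]
step 1: P̄ = F·P·Fᵀ + Q = [25929/199 17082/199; 17082/199 12723/199]
step 1: y = z − H·x̄ = [-6001/199]
step 1: S = H·P̄·Hᵀ + R = [114905/199]
step 1: K = P̄·Hᵀ·S⁻¹ = [51246/114905; 38169/114905]
step 1: x' = x̄ + K·y = [-78159/114905, -34301/114905]
step 1: P' = (I − K·H)·P̄ = [1774971/114905 34164/114905; 34164/114905 25446/114905]
step 2: x̄ = F·x = [-43297/16415, -259221/114905]
step 2: P̄ = F·P·Fᵀ + Q = [345839/2345 1606662/16415; 1606662/16415 8313391/114905]
step 2: y = z − H·x̄ = [1122378/114905]
step 2: S = H·P̄·Hᵀ + R = [75050329/114905]
step 2: K = P̄·Hᵀ·S⁻¹ = [33739902/75050329; 24940173/75050329]
step 2: x' = x̄ + K·y = [131610853/75050329, 74302077/75050329]
step 2: P' = (I − K·H)·P̄ = [1161222043/75050329 22493268/75050329; 22493268/75050329 16626782/75050329]

step 0: x' = [751/199, 144/199], P' = [2725/199 36/199; 36/199 44/199]
step 1: x' = [-78159/114905, -34301/114905], P' = [1774971/114905 34164/114905; 34164/114905 25446/114905]
step 2: x' = [131610853/75050329, 74302077/75050329], P' = [1161222043/75050329 22493268/75050329; 22493268/75050329 16626782/75050329]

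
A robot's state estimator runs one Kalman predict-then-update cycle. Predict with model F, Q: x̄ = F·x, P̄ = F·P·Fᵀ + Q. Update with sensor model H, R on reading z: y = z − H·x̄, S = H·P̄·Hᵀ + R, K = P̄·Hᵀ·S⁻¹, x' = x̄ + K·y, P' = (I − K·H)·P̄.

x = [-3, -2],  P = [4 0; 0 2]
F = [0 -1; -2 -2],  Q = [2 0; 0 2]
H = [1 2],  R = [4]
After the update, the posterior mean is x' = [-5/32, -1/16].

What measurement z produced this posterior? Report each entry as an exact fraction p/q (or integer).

z = [-1]

x̄ = F·x = [2, 10]
P̄ = F·P·Fᵀ + Q = [4 4; 4 26]
S = H·P̄·Hᵀ + R = [128]
K = P̄·Hᵀ·S⁻¹ = [3/32; 7/16]
x' − x̄ = [-69/32, -161/16] = K·y
y = (KᵀK)⁻¹·Kᵀ·(x' − x̄) = [-23]
z = y + H·x̄ = [-23] + [22] = [-1]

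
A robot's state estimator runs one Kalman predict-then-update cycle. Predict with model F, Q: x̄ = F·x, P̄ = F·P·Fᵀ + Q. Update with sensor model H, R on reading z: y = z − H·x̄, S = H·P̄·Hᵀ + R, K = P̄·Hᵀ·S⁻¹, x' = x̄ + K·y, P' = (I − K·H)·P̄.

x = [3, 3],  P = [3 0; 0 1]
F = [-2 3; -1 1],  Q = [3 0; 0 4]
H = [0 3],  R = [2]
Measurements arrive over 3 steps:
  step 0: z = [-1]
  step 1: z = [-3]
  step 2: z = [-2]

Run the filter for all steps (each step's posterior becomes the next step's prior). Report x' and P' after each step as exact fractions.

step 0: x' = [195/74, -12/37], P' = [1047/74 9/37; 9/37 8/37]
step 1: x' = [-7815/2411, -2469/2411], P' = [194571/12055 4104/12055; 4104/12055 2646/12055]
step 2: x' = [-344271/308453, -195702/308453], P' = [35457603/2159171 753120/2159171; 753120/2159171 474458/2159171]

step 0: x̄ = F·x = [3, 0]
step 0: P̄ = F·P·Fᵀ + Q = [24 9; 9 8]
step 0: y = z − H·x̄ = [-1]
step 0: S = H·P̄·Hᵀ + R = [74]
step 0: K = P̄·Hᵀ·S⁻¹ = [27/74; 12/37]
step 0: x' = x̄ + K·y = [195/74, -12/37]
step 0: P' = (I − K·H)·P̄ = [1047/74 9/37; 9/37 8/37]
step 1: x̄ = F·x = [-231/37, -219/74]
step 1: P̄ = F·P·Fᵀ + Q = [2169/37 1026/37; 1026/37 1323/74]
step 1: y = z − H·x̄ = [435/74]
step 1: S = H·P̄·Hᵀ + R = [12055/74]
step 1: K = P̄·Hᵀ·S⁻¹ = [6156/12055; 3969/12055]
step 1: x' = x̄ + K·y = [-7815/2411, -2469/2411]
step 1: P' = (I − K·H)·P̄ = [194571/12055 4104/12055; 4104/12055 2646/12055]
step 2: x̄ = F·x = [8223/2411, 5346/2411]
step 2: P̄ = F·P·Fᵀ + Q = [157803/2411 75312/2411; 75312/2411 237229/12055]
step 2: y = z − H·x̄ = [-20860/2411]
step 2: S = H·P̄·Hᵀ + R = [2159171/12055]
step 2: K = P̄·Hᵀ·S⁻¹ = [1129680/2159171; 711687/2159171]
step 2: x' = x̄ + K·y = [-344271/308453, -195702/308453]
step 2: P' = (I − K·H)·P̄ = [35457603/2159171 753120/2159171; 753120/2159171 474458/2159171]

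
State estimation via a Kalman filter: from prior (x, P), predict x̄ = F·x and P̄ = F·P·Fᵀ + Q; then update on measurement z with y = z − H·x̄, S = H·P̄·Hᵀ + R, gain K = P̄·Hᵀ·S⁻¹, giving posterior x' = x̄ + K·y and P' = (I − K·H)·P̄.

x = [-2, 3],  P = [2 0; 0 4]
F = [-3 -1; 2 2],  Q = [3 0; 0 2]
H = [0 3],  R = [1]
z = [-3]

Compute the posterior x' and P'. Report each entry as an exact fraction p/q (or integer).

x̄ = F·x = [3, 2]
P̄ = F·P·Fᵀ + Q = [25 -20; -20 26]
y = z − H·x̄ = [-9]
S = H·P̄·Hᵀ + R = [235]
K = P̄·Hᵀ·S⁻¹ = [-12/47; 78/235]
x' = x̄ + K·y = [249/47, -232/235]
P' = (I − K·H)·P̄ = [455/47 -4/47; -4/47 26/235]

x' = [249/47, -232/235]
P' = [455/47 -4/47; -4/47 26/235]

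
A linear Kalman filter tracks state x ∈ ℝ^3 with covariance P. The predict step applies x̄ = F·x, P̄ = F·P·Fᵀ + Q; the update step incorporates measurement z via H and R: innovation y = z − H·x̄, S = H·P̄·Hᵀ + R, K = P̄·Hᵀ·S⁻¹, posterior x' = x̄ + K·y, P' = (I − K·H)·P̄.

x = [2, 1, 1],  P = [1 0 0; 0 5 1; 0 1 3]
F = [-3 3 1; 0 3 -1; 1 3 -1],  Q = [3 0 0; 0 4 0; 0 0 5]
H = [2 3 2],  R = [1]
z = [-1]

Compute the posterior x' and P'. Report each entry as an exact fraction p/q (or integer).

x' = [-1154/313, 1016/2191, 5464/2191]
P' = [4530/313 -1542/313 -2193/313; -1542/313 7150/2191 222/2191; -2193/313 222/2191 15168/2191]

x̄ = F·x = [-2, 2, 4]
P̄ = F·P·Fᵀ + Q = [66 42 39; 42 46 42; 39 42 48]
y = z − H·x̄ = [-11]
S = H·P̄·Hᵀ + R = [2191]
K = P̄·Hᵀ·S⁻¹ = [48/313; 306/2191; 300/2191]
x' = x̄ + K·y = [-1154/313, 1016/2191, 5464/2191]
P' = (I − K·H)·P̄ = [4530/313 -1542/313 -2193/313; -1542/313 7150/2191 222/2191; -2193/313 222/2191 15168/2191]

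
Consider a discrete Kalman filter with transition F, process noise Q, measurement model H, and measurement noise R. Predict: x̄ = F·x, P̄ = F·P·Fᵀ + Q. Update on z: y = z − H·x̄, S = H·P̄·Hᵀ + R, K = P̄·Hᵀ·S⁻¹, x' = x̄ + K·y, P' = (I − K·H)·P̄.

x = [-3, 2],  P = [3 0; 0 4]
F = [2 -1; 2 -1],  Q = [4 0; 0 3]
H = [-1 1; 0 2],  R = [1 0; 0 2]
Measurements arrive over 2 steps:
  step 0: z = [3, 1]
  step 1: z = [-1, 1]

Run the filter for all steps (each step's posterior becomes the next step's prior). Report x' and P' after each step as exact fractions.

step 0: x̄ = F·x = [-8, -8]
step 0: P̄ = F·P·Fᵀ + Q = [20 16; 16 19]
step 0: y = z − H·x̄ = [3, 17]
step 0: S = H·P̄·Hᵀ + R = [8 6; 6 78]
step 0: K = P̄·Hᵀ·S⁻¹ = [-6/7 10/21; 1/98 143/294]
step 0: x' = x̄ + K·y = [-52/21, 44/147]
step 0: P' = (I − K·H)·P̄ = [4/3 10/21; 10/21 143/294]
step 1: x̄ = F·x = [-772/147, -772/147]
step 1: P̄ = F·P·Fᵀ + Q = [2327/294 1151/294; 1151/294 2033/294]
step 1: y = z − H·x̄ = [-1, 1691/147]
step 1: S = H·P̄·Hᵀ + R = [8 6; 6 4360/147]
step 1: K = P̄·Hᵀ·S⁻¹ = [-12173/14794 3184/7397; 441/14794 6809/14794]
step 1: x' = x̄ + K·y = [7733/14794, 96/7397]
step 1: P' = (I − K·H)·P̄ = [18541/14794 3184/7397; 3184/7397 6809/14794]

step 0: x' = [-52/21, 44/147], P' = [4/3 10/21; 10/21 143/294]
step 1: x' = [7733/14794, 96/7397], P' = [18541/14794 3184/7397; 3184/7397 6809/14794]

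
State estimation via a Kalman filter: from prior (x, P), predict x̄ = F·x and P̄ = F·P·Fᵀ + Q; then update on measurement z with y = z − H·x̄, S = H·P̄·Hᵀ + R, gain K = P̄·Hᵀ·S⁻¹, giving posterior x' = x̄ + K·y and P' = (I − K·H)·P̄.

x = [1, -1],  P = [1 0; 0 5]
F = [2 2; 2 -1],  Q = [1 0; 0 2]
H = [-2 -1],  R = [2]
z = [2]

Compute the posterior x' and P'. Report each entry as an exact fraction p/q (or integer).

x̄ = F·x = [0, 3]
P̄ = F·P·Fᵀ + Q = [25 -6; -6 11]
y = z − H·x̄ = [5]
S = H·P̄·Hᵀ + R = [89]
K = P̄·Hᵀ·S⁻¹ = [-44/89; 1/89]
x' = x̄ + K·y = [-220/89, 272/89]
P' = (I − K·H)·P̄ = [289/89 -490/89; -490/89 978/89]

x' = [-220/89, 272/89]
P' = [289/89 -490/89; -490/89 978/89]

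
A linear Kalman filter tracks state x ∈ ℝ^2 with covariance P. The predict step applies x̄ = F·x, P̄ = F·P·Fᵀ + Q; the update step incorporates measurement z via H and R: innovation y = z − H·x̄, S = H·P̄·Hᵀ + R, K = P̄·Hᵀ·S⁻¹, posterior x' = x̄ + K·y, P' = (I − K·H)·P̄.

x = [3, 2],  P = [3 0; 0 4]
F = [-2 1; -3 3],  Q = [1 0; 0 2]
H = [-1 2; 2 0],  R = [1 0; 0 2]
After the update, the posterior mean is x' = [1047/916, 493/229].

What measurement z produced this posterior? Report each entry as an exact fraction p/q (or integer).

z = [3, 3]

x̄ = F·x = [-4, -3]
P̄ = F·P·Fᵀ + Q = [17 30; 30 65]
S = H·P̄·Hᵀ + R = [158 86; 86 70]
K = P̄·Hᵀ·S⁻¹ = [43/1832 837/1832; 115/229 55/229]
x' − x̄ = [4711/916, 1180/229] = K·y
y = (KᵀK)⁻¹·Kᵀ·(x' − x̄) = [5, 11]
z = y + H·x̄ = [5, 11] + [-2, -8] = [3, 3]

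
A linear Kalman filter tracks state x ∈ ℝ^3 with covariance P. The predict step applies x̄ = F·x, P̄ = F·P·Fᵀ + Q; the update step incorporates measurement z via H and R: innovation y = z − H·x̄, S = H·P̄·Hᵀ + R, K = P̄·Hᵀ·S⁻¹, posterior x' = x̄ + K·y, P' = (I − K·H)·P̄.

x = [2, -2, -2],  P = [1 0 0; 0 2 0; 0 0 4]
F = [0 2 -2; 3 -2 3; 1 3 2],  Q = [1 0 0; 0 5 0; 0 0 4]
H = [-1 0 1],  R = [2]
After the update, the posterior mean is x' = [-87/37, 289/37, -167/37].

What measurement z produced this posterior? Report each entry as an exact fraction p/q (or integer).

z = [-2]

x̄ = F·x = [0, 4, -8]
P̄ = F·P·Fᵀ + Q = [25 -32 -4; -32 58 15; -4 15 39]
S = H·P̄·Hᵀ + R = [74]
K = P̄·Hᵀ·S⁻¹ = [-29/74; 47/74; 43/74]
x' − x̄ = [-87/37, 141/37, 129/37] = K·y
y = (KᵀK)⁻¹·Kᵀ·(x' − x̄) = [6]
z = y + H·x̄ = [6] + [-8] = [-2]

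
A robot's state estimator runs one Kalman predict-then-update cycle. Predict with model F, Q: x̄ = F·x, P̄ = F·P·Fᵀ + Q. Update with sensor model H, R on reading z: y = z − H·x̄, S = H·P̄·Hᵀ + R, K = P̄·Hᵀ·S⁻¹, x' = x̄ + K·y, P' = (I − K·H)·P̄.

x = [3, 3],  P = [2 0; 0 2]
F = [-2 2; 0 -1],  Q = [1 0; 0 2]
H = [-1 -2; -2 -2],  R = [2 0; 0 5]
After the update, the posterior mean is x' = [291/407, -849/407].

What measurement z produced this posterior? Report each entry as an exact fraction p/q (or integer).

z = [3, 3]

x̄ = F·x = [0, -3]
P̄ = F·P·Fᵀ + Q = [17 -4; -4 4]
S = H·P̄·Hᵀ + R = [19 26; 26 57]
K = P̄·Hᵀ·S⁻¹ = [163/407 -260/407; -228/407 104/407]
x' − x̄ = [291/407, 372/407] = K·y
y = (KᵀK)⁻¹·Kᵀ·(x' − x̄) = [-3, -3]
z = y + H·x̄ = [-3, -3] + [6, 6] = [3, 3]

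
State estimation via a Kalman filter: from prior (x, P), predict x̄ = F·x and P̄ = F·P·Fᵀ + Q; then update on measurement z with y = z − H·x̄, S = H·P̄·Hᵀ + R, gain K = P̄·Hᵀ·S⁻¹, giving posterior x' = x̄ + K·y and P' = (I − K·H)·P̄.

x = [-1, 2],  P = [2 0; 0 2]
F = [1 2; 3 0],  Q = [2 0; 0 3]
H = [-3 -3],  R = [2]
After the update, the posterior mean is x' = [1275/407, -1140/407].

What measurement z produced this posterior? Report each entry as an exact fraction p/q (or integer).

z = [-1]

x̄ = F·x = [3, -3]
P̄ = F·P·Fᵀ + Q = [12 6; 6 21]
S = H·P̄·Hᵀ + R = [407]
K = P̄·Hᵀ·S⁻¹ = [-54/407; -81/407]
x' − x̄ = [54/407, 81/407] = K·y
y = (KᵀK)⁻¹·Kᵀ·(x' − x̄) = [-1]
z = y + H·x̄ = [-1] + [0] = [-1]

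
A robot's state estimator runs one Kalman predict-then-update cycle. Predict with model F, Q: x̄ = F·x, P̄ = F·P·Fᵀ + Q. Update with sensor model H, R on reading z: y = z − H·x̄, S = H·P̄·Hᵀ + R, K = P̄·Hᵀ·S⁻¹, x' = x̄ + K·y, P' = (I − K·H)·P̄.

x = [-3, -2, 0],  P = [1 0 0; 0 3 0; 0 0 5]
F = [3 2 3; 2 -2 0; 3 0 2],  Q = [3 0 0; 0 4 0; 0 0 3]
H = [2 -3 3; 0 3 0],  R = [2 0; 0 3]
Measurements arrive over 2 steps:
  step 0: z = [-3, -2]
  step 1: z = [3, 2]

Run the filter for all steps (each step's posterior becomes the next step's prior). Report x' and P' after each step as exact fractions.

step 0: x̄ = F·x = [-13, -2, -9]
step 0: P̄ = F·P·Fᵀ + Q = [69 -6 39; -6 20 6; 39 6 32]
step 0: y = z − H·x̄ = [44, 4]
step 0: S = H·P̄·Hᵀ + R = [1178 -162; -162 183]
step 0: K = P̄·Hᵀ·S⁻¹ = [15681/63110 3837/31555; -27/31555 10322/31555; 5244/31555 7746/31555]
step 0: x' = x̄ + K·y = [-9977/6311, -4602/6311, -4455/6311]
step 0: P' = (I − K·H)·P̄ = [211809/63110 3837/31555 -61539/31555; 3837/31555 10322/31555 7746/31555; -61539/31555 7746/31555 52268/31555]
step 1: x̄ = F·x = [-52500/6311, -10750/6311, -38841/6311]
step 1: P̄ = F·P·Fᵀ + Q = [1181599/63110 34151/6311 795339/63110; 34151/6311 112086/6311 67053/6311; 795339/63110 67053/6311 1036819/63110]
step 1: y = z − H·x̄ = [208206/6311, 44872/6311]
step 1: S = H·P̄·Hᵀ + R = [3529627/12622 -200391/6311; -200391/6311 1027707/6311]
step 1: K = P̄·Hᵀ·S⁻¹ = [42604885/187350619 26984606/187350619; -133594/187350619 61273664/187350619; 33456597/187350619 43194864/187350619]
step 1: x' = x̄ + K·y = [38906422/187350619, 112127654/187350619, 257838501/187350619]
step 1: P' = (I − K·H)·P̄ = [2775866708/936753095 26984606/187350619 -1573638492/936753095; 26984606/187350619 61273664/187350619 43194864/187350619; -1573638492/936753095 43194864/187350619 1376588638/936753095]

step 0: x' = [-9977/6311, -4602/6311, -4455/6311], P' = [211809/63110 3837/31555 -61539/31555; 3837/31555 10322/31555 7746/31555; -61539/31555 7746/31555 52268/31555]
step 1: x' = [38906422/187350619, 112127654/187350619, 257838501/187350619], P' = [2775866708/936753095 26984606/187350619 -1573638492/936753095; 26984606/187350619 61273664/187350619 43194864/187350619; -1573638492/936753095 43194864/187350619 1376588638/936753095]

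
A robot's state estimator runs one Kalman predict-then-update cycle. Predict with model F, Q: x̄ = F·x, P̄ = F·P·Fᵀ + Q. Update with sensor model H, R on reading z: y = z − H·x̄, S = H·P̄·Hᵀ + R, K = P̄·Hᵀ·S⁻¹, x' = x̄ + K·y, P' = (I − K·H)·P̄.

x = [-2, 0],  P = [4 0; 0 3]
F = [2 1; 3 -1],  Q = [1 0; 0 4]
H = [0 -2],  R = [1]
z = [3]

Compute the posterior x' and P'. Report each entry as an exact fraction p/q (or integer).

x̄ = F·x = [-4, -6]
P̄ = F·P·Fᵀ + Q = [20 21; 21 43]
y = z − H·x̄ = [-9]
S = H·P̄·Hᵀ + R = [173]
K = P̄·Hᵀ·S⁻¹ = [-42/173; -86/173]
x' = x̄ + K·y = [-314/173, -264/173]
P' = (I − K·H)·P̄ = [1696/173 21/173; 21/173 43/173]

x' = [-314/173, -264/173]
P' = [1696/173 21/173; 21/173 43/173]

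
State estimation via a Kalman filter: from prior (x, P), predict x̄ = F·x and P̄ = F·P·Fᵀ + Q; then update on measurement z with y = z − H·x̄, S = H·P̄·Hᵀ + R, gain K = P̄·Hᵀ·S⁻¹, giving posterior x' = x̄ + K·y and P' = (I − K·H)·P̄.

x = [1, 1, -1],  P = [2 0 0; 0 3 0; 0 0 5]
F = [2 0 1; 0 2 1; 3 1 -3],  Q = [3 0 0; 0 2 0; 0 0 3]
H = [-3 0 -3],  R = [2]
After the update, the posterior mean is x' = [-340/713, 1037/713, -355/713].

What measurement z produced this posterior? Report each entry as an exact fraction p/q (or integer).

z = [3]

x̄ = F·x = [1, 1, 7]
P̄ = F·P·Fᵀ + Q = [16 5 -3; 5 19 -9; -3 -9 69]
S = H·P̄·Hᵀ + R = [713]
K = P̄·Hᵀ·S⁻¹ = [-39/713; 12/713; -198/713]
x' − x̄ = [-1053/713, 324/713, -5346/713] = K·y
y = (KᵀK)⁻¹·Kᵀ·(x' − x̄) = [27]
z = y + H·x̄ = [27] + [-24] = [3]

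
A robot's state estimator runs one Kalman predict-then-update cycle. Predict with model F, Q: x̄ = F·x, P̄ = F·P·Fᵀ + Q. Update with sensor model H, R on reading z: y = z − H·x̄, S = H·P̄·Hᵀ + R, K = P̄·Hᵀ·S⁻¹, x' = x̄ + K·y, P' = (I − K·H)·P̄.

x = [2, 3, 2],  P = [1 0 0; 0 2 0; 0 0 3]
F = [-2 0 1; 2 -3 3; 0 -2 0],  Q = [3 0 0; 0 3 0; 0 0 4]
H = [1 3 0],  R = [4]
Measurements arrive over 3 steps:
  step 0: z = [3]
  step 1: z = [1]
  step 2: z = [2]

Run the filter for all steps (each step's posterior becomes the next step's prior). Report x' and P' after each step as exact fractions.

step 0: x̄ = F·x = [-2, 1, -6]
step 0: P̄ = F·P·Fᵀ + Q = [10 5 0; 5 52 12; 0 12 12]
step 0: y = z − H·x̄ = [2]
step 0: S = H·P̄·Hᵀ + R = [512]
step 0: K = P̄·Hᵀ·S⁻¹ = [25/512; 161/512; 9/128]
step 0: x' = x̄ + K·y = [-487/256, 417/256, -375/64]
step 0: P' = (I − K·H)·P̄ = [4495/512 -1465/512 -225/128; -1465/512 703/512 87/128; -225/128 87/128 303/32]
step 1: x̄ = F·x = [-263/128, -6725/256, -417/128]
step 1: P̄ = F·P·Fᵀ + Q = [6991/128 -4835/256 -1639/128; -4835/256 69991/512 3995/256; -1639/128 3995/256 1215/128]
step 1: y = z − H·x̄ = [20957/256]
step 1: S = H·P̄·Hᵀ + R = [601911/512]
step 1: K = P̄·Hᵀ·S⁻¹ = [-1046/601911; 200303/601911; 17414/601911]
step 1: x' = x̄ + K·y = [-1322368/601911, 585541/601911, -535346/601911]
step 1: P' = (I − K·H)·P̄ = [32872549/601911 -10958911/601911 -7671706/601911; -10958911/601911 3920041/601911 2580454/601911; -7671706/601911 2580454/601911 5121172/601911]
step 2: x̄ = F·x = [703130/200637, -6007397/601911, -1171082/601911]
step 2: P̄ = F·P·Fᵀ + Q = [18789325/66879 -52978228/200637 -16332184/200637; -52978228/200637 207665134/601911 51873166/601911; -16332184/200637 51873166/601911 18087808/601911]
step 2: y = z − H·x̄ = [633949/22293]
step 2: S = H·P̄·Hᵀ + R = [4472797/2477]
step 2: K = P̄·Hᵀ·S⁻¹ = [-542681/1916913; 17187434/40255173; 3948998/40255173]
step 2: x' = x̄ + K·y = [-235291301/51756651, 2348810057/1086889671, 917391176/1086889671]
step 2: P' = (I − K·H)·P̄ = [2350132322/17252217 -2369668838/51756651 -1617542750/51756651; -2369668838/51756651 17206429490/1086889671 11464963178/1086889671; -1617542750/51756651 11464963178/1086889671 13774460132/1086889671]

step 0: x' = [-487/256, 417/256, -375/64], P' = [4495/512 -1465/512 -225/128; -1465/512 703/512 87/128; -225/128 87/128 303/32]
step 1: x' = [-1322368/601911, 585541/601911, -535346/601911], P' = [32872549/601911 -10958911/601911 -7671706/601911; -10958911/601911 3920041/601911 2580454/601911; -7671706/601911 2580454/601911 5121172/601911]
step 2: x' = [-235291301/51756651, 2348810057/1086889671, 917391176/1086889671], P' = [2350132322/17252217 -2369668838/51756651 -1617542750/51756651; -2369668838/51756651 17206429490/1086889671 11464963178/1086889671; -1617542750/51756651 11464963178/1086889671 13774460132/1086889671]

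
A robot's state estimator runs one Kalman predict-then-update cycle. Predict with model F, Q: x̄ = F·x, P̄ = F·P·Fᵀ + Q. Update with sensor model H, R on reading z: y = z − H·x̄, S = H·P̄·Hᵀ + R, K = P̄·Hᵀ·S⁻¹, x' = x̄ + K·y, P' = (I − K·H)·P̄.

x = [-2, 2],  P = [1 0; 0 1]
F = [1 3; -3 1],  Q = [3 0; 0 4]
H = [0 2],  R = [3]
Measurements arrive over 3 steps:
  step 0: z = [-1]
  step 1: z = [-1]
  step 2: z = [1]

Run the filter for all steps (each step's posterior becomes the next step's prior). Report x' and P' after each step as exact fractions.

step 0: x̄ = F·x = [4, 8]
step 0: P̄ = F·P·Fᵀ + Q = [13 0; 0 14]
step 0: y = z − H·x̄ = [-17]
step 0: S = H·P̄·Hᵀ + R = [59]
step 0: K = P̄·Hᵀ·S⁻¹ = [0; 28/59]
step 0: x' = x̄ + K·y = [4, -4/59]
step 0: P' = (I − K·H)·P̄ = [13 0; 0 42/59]
step 1: x̄ = F·x = [224/59, -712/59]
step 1: P̄ = F·P·Fᵀ + Q = [1322/59 -2175/59; -2175/59 7181/59]
step 1: y = z − H·x̄ = [1365/59]
step 1: S = H·P̄·Hᵀ + R = [28901/59]
step 1: K = P̄·Hᵀ·S⁻¹ = [-4350/28901; 14362/28901]
step 1: x' = x̄ + K·y = [9086/28901, -16498/28901]
step 1: P' = (I − K·H)·P̄ = [326858/28901 -6525/28901; -6525/28901 21543/28901]
step 2: x̄ = F·x = [-40408/28901, -43756/28901]
step 2: P̄ = F·P·Fᵀ + Q = [568298/28901 -863745/28901; -863745/28901 3118019/28901]
step 2: y = z − H·x̄ = [116413/28901]
step 2: S = H·P̄·Hᵀ + R = [12558779/28901]
step 2: K = P̄·Hᵀ·S⁻¹ = [-1727490/12558779; 6236038/12558779]
step 2: x' = x̄ + K·y = [-24517402/12558779, 6104770/12558779]
step 2: P' = (I − K·H)·P̄ = [143694242/12558779 -2591235/12558779; -2591235/12558779 9354057/12558779]

step 0: x' = [4, -4/59], P' = [13 0; 0 42/59]
step 1: x' = [9086/28901, -16498/28901], P' = [326858/28901 -6525/28901; -6525/28901 21543/28901]
step 2: x' = [-24517402/12558779, 6104770/12558779], P' = [143694242/12558779 -2591235/12558779; -2591235/12558779 9354057/12558779]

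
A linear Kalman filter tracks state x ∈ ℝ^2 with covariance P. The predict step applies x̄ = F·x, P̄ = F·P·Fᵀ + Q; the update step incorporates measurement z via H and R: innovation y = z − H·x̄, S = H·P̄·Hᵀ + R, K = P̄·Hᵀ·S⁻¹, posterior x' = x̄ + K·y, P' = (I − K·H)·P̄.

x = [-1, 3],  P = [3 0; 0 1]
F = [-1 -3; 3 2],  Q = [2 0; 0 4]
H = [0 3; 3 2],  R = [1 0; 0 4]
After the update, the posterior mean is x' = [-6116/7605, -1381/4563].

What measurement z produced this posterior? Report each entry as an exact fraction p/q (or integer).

z = [-1, -2]

x̄ = F·x = [-8, 3]
P̄ = F·P·Fᵀ + Q = [14 -15; -15 35]
S = H·P̄·Hᵀ + R = [316 75; 75 90]
K = P̄·Hᵀ·S⁻¹ = [-110/507 2389/7605; 505/1521 5/4563]
x' − x̄ = [54724/7605, -15070/4563] = K·y
y = (KᵀK)⁻¹·Kᵀ·(x' − x̄) = [-10, 16]
z = y + H·x̄ = [-10, 16] + [9, -18] = [-1, -2]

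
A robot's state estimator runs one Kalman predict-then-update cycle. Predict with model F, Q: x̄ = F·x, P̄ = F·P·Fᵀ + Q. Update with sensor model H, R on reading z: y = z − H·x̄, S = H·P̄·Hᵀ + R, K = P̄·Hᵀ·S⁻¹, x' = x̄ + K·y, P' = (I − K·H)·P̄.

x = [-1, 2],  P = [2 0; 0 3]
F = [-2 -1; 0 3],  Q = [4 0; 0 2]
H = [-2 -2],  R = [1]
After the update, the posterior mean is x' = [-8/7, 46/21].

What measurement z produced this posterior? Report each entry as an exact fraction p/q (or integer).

x̄ = F·x = [0, 6]
P̄ = F·P·Fᵀ + Q = [15 -9; -9 29]
S = H·P̄·Hᵀ + R = [105]
K = P̄·Hᵀ·S⁻¹ = [-4/35; -8/21]
x' − x̄ = [-8/7, -80/21] = K·y
y = (KᵀK)⁻¹·Kᵀ·(x' − x̄) = [10]
z = y + H·x̄ = [10] + [-12] = [-2]

z = [-2]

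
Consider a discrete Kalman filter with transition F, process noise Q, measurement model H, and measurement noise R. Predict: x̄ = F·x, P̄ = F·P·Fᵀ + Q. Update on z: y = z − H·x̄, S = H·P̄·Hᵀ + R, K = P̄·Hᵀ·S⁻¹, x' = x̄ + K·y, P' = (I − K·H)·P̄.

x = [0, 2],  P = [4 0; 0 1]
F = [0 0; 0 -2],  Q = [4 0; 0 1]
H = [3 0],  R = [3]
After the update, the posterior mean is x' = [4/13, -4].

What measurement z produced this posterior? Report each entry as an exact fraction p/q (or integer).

z = [1]

x̄ = F·x = [0, -4]
P̄ = F·P·Fᵀ + Q = [4 0; 0 5]
S = H·P̄·Hᵀ + R = [39]
K = P̄·Hᵀ·S⁻¹ = [4/13; 0]
x' − x̄ = [4/13, 0] = K·y
y = (KᵀK)⁻¹·Kᵀ·(x' − x̄) = [1]
z = y + H·x̄ = [1] + [0] = [1]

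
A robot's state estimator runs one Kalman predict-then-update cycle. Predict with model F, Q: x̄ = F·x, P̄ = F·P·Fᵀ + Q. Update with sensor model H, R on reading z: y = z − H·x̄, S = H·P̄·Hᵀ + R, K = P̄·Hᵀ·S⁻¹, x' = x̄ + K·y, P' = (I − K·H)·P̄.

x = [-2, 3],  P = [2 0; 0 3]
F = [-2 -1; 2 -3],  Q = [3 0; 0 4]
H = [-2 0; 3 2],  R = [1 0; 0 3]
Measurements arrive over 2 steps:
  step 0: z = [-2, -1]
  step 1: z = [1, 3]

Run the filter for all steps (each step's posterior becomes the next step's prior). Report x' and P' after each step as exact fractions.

step 0: x̄ = F·x = [1, -13]
step 0: P̄ = F·P·Fᵀ + Q = [14 1; 1 39]
step 0: y = z − H·x̄ = [0, 22]
step 0: S = H·P̄·Hᵀ + R = [57 -88; -88 297]
step 0: K = P̄·Hᵀ·S⁻¹ = [-404/835 4/835; 594/835 4441/9185]
step 0: x' = x̄ + K·y = [923/835, -1973/835]
step 0: P' = (I − K·H)·P̄ = [202/835 -297/835; -297/835 11562/9185]
step 1: x̄ = F·x = [127/835, 1553/167]
step 1: P̄ = F·P·Fᵀ + Q = [34937/9185 2546/1837; 2546/1837 37778/1837]
step 1: y = z − H·x̄ = [1089/835, -13406/835]
step 1: S = H·P̄·Hᵀ + R = [148933/9185 -260542/9185; -260542/9185 1250308/9185]
step 1: K = P̄·Hᵀ·S⁻¹ = [-2908163/6441480 130271/12882960; 231491/357860 334593/715720]
step 1: x' = x̄ + K·y = [-964709/1610370, 235958/89465]
step 1: P' = (I − K·H)·P̄ = [2908163/12882960 -231491/715720; -231491/715720 424563/357860]

step 0: x' = [923/835, -1973/835], P' = [202/835 -297/835; -297/835 11562/9185]
step 1: x' = [-964709/1610370, 235958/89465], P' = [2908163/12882960 -231491/715720; -231491/715720 424563/357860]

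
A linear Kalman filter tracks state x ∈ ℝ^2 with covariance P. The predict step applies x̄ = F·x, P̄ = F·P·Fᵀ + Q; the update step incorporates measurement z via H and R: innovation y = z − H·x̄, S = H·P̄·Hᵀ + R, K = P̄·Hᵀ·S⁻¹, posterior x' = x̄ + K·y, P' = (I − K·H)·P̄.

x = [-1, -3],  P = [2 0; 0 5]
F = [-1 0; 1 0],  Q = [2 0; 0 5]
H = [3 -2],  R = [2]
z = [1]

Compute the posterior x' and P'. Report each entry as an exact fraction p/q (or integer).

x' = [13/45, -1/9]
P' = [52/45 14/9; 14/9 23/9]

x̄ = F·x = [1, -1]
P̄ = F·P·Fᵀ + Q = [4 -2; -2 7]
y = z − H·x̄ = [-4]
S = H·P̄·Hᵀ + R = [90]
K = P̄·Hᵀ·S⁻¹ = [8/45; -2/9]
x' = x̄ + K·y = [13/45, -1/9]
P' = (I − K·H)·P̄ = [52/45 14/9; 14/9 23/9]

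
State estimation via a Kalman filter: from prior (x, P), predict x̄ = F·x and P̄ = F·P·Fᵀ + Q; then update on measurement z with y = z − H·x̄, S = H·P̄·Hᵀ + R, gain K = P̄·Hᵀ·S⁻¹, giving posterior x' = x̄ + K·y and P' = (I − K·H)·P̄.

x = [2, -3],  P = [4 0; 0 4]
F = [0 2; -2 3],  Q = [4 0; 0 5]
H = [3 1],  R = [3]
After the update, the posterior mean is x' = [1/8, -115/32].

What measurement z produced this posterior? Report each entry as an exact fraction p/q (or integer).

x̄ = F·x = [-6, -13]
P̄ = F·P·Fᵀ + Q = [20 24; 24 57]
S = H·P̄·Hᵀ + R = [384]
K = P̄·Hᵀ·S⁻¹ = [7/32; 43/128]
x' − x̄ = [49/8, 301/32] = K·y
y = (KᵀK)⁻¹·Kᵀ·(x' − x̄) = [28]
z = y + H·x̄ = [28] + [-31] = [-3]

z = [-3]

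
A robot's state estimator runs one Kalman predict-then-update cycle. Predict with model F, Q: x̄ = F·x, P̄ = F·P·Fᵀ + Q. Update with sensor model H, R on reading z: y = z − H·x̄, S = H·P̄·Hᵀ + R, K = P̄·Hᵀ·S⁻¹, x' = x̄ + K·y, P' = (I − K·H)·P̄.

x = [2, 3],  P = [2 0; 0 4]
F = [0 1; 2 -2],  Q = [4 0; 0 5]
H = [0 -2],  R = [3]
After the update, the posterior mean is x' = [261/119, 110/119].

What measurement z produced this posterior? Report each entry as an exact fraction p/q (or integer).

x̄ = F·x = [3, -2]
P̄ = F·P·Fᵀ + Q = [8 -8; -8 29]
S = H·P̄·Hᵀ + R = [119]
K = P̄·Hᵀ·S⁻¹ = [16/119; -58/119]
x' − x̄ = [-96/119, 348/119] = K·y
y = (KᵀK)⁻¹·Kᵀ·(x' − x̄) = [-6]
z = y + H·x̄ = [-6] + [4] = [-2]

z = [-2]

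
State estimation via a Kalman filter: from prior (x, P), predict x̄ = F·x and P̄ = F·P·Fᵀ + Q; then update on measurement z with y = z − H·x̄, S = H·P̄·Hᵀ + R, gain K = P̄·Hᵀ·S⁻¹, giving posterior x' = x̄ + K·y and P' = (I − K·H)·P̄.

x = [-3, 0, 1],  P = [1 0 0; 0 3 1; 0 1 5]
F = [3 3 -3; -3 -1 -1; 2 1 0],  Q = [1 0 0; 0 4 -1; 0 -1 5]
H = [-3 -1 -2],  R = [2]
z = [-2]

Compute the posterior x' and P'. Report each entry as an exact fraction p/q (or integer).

x' = [174/731, 5512/731, -2328/731]
P' = [1415/731 -489/731 -1665/731; -489/731 16749/731 -7649/731; -1665/731 -7649/731 6371/731]

x̄ = F·x = [-12, 8, -6]
P̄ = F·P·Fᵀ + Q = [64 -3 12; -3 23 -11; 12 -11 12]
y = z − H·x̄ = [-42]
S = H·P̄·Hᵀ + R = [731]
K = P̄·Hᵀ·S⁻¹ = [-213/731; 8/731; -49/731]
x' = x̄ + K·y = [174/731, 5512/731, -2328/731]
P' = (I − K·H)·P̄ = [1415/731 -489/731 -1665/731; -489/731 16749/731 -7649/731; -1665/731 -7649/731 6371/731]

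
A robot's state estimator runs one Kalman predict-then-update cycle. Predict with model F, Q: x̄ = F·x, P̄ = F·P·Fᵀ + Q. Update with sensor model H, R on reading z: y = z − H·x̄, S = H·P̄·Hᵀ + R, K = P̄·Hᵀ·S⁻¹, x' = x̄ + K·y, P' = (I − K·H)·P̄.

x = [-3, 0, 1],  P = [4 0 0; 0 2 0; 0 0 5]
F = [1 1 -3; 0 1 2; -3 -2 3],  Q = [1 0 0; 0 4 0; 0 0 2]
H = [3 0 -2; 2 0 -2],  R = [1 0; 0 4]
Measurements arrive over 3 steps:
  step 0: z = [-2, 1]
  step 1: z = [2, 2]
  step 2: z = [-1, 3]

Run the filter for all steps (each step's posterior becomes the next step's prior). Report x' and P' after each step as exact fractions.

step 0: x' = [-535/1894, 625/947, 673/1894], P' = [5107/2841 -7330/2841 7016/2841; -7330/2841 34774/2841 -10268/2841; 7016/2841 -10268/2841 10201/2841]
step 1: x' = [1360115/6090023, 9524740/6090023, -4154590/6090023], P' = [8440833/6090023 -17641774/6090023 11473782/6090023; -17641774/6090023 84127618/6090023 -24980552/6090023; 11473782/6090023 -24980552/6090023 16794418/6090023]
step 2: x' = [-31902656215/25726688734, 15248226721/12863344367, -41192693355/25726688734], P' = [14313870933/12863344367 -25804589982/12863344367 19281969664/12863344367; -25804589982/12863344367 140319853162/12863344367 -36617043604/12863344367; 19281969664/12863344367 -36617043604/12863344367 28493956287/12863344367]

step 0: x̄ = F·x = [-6, 2, 12]
step 0: P̄ = F·P·Fᵀ + Q = [52 -28 -61; -28 26 26; -61 26 91]
step 0: y = z − H·x̄ = [40, 37]
step 0: S = H·P̄·Hᵀ + R = [1565 1286; 1286 1064]
step 0: K = P̄·Hᵀ·S⁻¹ = [1289/2841 -1909/5682; -1454/2841 1469/2841; 646/2841 -3185/5682]
step 0: x' = x̄ + K·y = [-535/1894, 625/947, 673/1894]
step 0: P' = (I − K·H)·P̄ = [5107/2841 -7330/2841 7016/2841; -7330/2841 34774/2841 -10268/2841; 7016/2841 -10268/2841 10201/2841]
step 1: x̄ = F·x = [-652/947, 1298/947, 562/947]
step 1: P̄ = F·P·Fᵀ + Q = [46461/947 -3154/947 -49416/947; -3154/947 15290/947 -6060/947; -49416/947 -6060/947 191518/2841]
step 1: y = z − H·x̄ = [4974/947, 4322/947]
step 1: S = H·P̄·Hᵀ + R = [3802336/2841 3084850/2841; 3084850/2841 2520952/2841]
step 1: K = P̄·Hᵀ·S⁻¹ = [2374935/6090023 -3032949/12180046; -2964218/6090023 3669389/6090023; 832510/6090023 -2660318/6090023]
step 1: x' = x̄ + K·y = [1360115/6090023, 9524740/6090023, -4154590/6090023]
step 1: P' = (I − K·H)·P̄ = [8440833/6090023 -17641774/6090023 11473782/6090023; -17641774/6090023 84127618/6090023 -24980552/6090023; 11473782/6090023 -24980552/6090023 16794418/6090023]
step 2: x̄ = F·x = [23348625/6090023, 1215560/6090023, -35593595/6090023]
step 2: P̄ = F·P·Fᵀ + Q = [295565308/6090023 13647452/6090023 -343658211/6090023; 13647452/6090023 75743174/6090023 -58425546/6090023; -343658211/6090023 -58425546/6090023 457345037/6090023]
step 2: y = z − H·x̄ = [-147323088/6090023, -99614371/6090023]
step 2: S = H·P̄·Hᵀ + R = [8619456475/6090023 7039354106/6090023; 7039354106/6090023 5785267160/6090023]
step 2: K = P̄·Hᵀ·S⁻¹ = [4377673471/12863344367 -4968098731/25726688734; -4179682738/12863344367 5406226811/12863344367; 857996418/12863344367 -9211986623/25726688734]
step 2: x' = x̄ + K·y = [-31902656215/25726688734, 15248226721/12863344367, -41192693355/25726688734]
step 2: P' = (I − K·H)·P̄ = [14313870933/12863344367 -25804589982/12863344367 19281969664/12863344367; -25804589982/12863344367 140319853162/12863344367 -36617043604/12863344367; 19281969664/12863344367 -36617043604/12863344367 28493956287/12863344367]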